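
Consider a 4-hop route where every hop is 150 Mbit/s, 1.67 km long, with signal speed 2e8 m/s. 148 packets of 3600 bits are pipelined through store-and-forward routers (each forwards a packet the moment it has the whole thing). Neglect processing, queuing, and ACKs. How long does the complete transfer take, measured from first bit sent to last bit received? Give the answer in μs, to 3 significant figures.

3660 μs

Per-hop transmission t_tx = L/R = 3600/150000000 = 24 μs.
Per-hop propagation t_prop = 1670/200000000 = 8.35 μs.
Pipeline fill: first packet needs 4·t_tx to clear all hops; remaining 147 packets each add one t_tx.
Total = (4+148-1)·t_tx + 4·t_prop = 151·24 + 4·8.35 = 3660 μs.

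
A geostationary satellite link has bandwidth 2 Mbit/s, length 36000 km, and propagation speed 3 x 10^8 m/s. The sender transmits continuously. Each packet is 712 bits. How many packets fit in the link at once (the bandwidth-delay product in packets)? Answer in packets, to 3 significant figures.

337 packets

Propagation delay = 36000000 / 300000000 = 0.12 s.
BDP = R × t_prop = 2000000 × 0.12 = 240000 bits.
In packets of 712 bits: 337 packets.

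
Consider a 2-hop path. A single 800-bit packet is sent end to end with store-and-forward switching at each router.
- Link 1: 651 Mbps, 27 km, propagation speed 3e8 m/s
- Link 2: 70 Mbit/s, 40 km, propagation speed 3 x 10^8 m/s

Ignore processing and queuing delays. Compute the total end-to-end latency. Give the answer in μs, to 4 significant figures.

236.0 μs

Transmission delays (L/R per hop): 1.22888, 11.4286 μs; sum = 12.6575 μs.
Propagation delays (d/s per hop): 90, 133.333 μs; sum = 223.333 μs.
End-to-end = 236.0 μs.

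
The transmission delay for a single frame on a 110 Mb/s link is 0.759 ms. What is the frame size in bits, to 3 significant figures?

83500 bits

L = R × t_tx = 110000000 b/s × 0.000759 s = 83490 bits.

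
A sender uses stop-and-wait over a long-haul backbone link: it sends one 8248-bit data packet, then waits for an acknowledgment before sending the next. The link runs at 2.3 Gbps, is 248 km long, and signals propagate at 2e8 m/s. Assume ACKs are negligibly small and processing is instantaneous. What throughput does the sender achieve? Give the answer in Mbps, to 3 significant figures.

t_tx = L/R = 8248/2300000000 = 3.58609e-06 s.
t_prop = 248000/200000000 = 0.00124 s; RTT = 0.00248 s.
Cycle = t_tx + RTT = 0.00248359 s.
Throughput = L / cycle = 8248 / 0.00248359 = 3.32 Mbps.

3.32 Mbps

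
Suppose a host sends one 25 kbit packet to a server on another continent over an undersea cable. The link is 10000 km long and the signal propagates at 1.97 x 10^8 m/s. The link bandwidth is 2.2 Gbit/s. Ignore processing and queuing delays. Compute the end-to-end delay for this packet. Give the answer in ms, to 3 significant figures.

50.8 ms

L = 25000 bits.
Transmission delay = L/R = 25000 / 2200000000 = 0.0113636 ms.
Propagation delay = d/s = 10000000 m / 197000000 m/s = 50.7614 ms.
Total = 50.8 ms.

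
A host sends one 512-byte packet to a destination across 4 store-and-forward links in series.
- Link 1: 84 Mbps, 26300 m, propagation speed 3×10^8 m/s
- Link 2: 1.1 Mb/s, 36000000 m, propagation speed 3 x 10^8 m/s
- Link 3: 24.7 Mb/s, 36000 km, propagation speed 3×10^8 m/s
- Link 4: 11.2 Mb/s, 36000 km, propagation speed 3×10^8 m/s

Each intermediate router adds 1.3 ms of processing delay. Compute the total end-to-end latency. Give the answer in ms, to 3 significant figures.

368 ms

L = 512 × 8 = 4096 bits.
Transmission delays (L/R per hop): 0.0487619, 3.72364, 0.16583, 0.365714 ms; sum = 4.30394 ms.
Propagation delays (d/s per hop): 0.0876667, 120, 120, 120 ms; sum = 360.088 ms.
Processing at 3 router(s): 3 × 1.3 ms = 3.9 ms.
End-to-end = 368 ms.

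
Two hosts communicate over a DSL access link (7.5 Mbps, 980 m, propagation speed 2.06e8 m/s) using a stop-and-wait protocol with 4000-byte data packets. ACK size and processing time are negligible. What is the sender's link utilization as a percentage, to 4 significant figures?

99.78 %

t_tx = L/R = 32000/7500000 = 0.00426667 s.
t_prop = 980/206000000 = 4.75728e-06 s; RTT = 9.51456e-06 s.
Cycle = t_tx + RTT = 0.00427618 s.
Utilization = t_tx / cycle = 0.00426667/0.00427618 = 99.78 %.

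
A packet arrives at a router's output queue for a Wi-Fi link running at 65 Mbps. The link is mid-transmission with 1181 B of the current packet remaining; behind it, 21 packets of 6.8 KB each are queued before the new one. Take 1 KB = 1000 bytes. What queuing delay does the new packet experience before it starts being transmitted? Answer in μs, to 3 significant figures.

17700 μs

Each queued packet: L/R = 54400/65000000 = 836.923 μs.
21 queued → 17575.4 μs.
Plus remaining 9448 bits of current packet: 145.354 μs.
Queuing delay = 17700 μs.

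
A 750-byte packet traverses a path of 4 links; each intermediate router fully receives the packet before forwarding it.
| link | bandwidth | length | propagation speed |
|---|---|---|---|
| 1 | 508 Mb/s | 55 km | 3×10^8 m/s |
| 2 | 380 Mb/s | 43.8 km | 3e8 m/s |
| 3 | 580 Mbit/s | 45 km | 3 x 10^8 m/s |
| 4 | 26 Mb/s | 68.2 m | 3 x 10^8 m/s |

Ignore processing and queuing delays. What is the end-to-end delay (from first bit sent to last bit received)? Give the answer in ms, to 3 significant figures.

L = 750 × 8 = 6000 bits.
Transmission delays (L/R per hop): 0.011811, 0.0157895, 0.0103448, 0.230769 ms; sum = 0.268715 ms.
Propagation delays (d/s per hop): 0.183333, 0.146, 0.15, 0.000227333 ms; sum = 0.479561 ms.
End-to-end = 0.748 ms.

0.748 ms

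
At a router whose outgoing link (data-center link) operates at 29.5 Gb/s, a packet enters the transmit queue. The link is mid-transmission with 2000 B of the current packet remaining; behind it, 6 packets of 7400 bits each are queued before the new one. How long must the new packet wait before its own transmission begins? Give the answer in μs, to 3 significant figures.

Each queued packet: L/R = 7400/29500000000 = 0.250847 μs.
6 queued → 1.50508 μs.
Plus remaining 16000 bits of current packet: 0.542373 μs.
Queuing delay = 2.05 μs.

2.05 μs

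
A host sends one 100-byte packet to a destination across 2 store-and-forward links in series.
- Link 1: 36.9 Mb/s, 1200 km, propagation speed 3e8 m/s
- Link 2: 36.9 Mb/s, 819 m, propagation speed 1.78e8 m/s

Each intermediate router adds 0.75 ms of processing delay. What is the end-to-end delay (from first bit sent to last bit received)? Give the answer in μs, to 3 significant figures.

L = 100 × 8 = 800 bits.
Transmission delay per hop = L/R = 800/36900000 = 21.6802 μs; 2 hops → 43.3604 μs.
Propagation delays (d/s per hop): 4000, 4.60112 μs; sum = 4004.6 μs.
Processing at 1 router(s): 1 × 0.75 ms = 750 μs.
End-to-end = 4800 μs.

4800 μs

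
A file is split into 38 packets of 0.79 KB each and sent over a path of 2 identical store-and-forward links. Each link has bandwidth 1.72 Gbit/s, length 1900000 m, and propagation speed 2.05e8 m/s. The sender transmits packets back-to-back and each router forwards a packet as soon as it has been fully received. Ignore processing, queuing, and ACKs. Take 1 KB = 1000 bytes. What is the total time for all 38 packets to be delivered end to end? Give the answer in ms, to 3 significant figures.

18.7 ms

Per-hop transmission t_tx = L/R = 6320/1720000000 = 0.00367442 ms.
Per-hop propagation t_prop = 1900000/2.05e+08 = 9.26829 ms.
Pipeline fill: first packet needs 2·t_tx to clear all hops; remaining 37 packets each add one t_tx.
Total = (2+38-1)·t_tx + 2·t_prop = 39·0.00367442 + 2·9.26829 = 18.7 ms.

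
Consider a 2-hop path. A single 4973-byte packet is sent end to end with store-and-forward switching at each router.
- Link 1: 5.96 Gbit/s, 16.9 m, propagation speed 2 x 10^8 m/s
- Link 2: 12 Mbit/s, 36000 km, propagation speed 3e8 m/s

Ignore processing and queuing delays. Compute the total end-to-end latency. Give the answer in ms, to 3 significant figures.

123 ms

L = 4973 × 8 = 39784 bits.
Transmission delays (L/R per hop): 0.00667517, 3.31533 ms; sum = 3.32201 ms.
Propagation delays (d/s per hop): 8.45e-05, 120 ms; sum = 120 ms.
End-to-end = 123 ms.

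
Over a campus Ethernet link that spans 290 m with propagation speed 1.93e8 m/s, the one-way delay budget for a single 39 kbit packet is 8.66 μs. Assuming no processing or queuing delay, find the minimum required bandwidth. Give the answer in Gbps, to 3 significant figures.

Propagation delay = 290 / 193000000 = 1.50259 μs.
Transmission budget = 8.66 − 1.50259 = 7.15741 μs.
R ≥ L / t_tx = 39000 bits / 7.15741e-06 s = 5.45 Gbps.

5.45 Gbps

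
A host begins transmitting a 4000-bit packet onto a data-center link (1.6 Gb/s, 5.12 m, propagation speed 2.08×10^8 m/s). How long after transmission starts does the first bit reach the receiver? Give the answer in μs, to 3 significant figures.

First bit experiences only propagation delay: d/s = 5.12/208000000 = 0.0246 μs.

0.0246 μs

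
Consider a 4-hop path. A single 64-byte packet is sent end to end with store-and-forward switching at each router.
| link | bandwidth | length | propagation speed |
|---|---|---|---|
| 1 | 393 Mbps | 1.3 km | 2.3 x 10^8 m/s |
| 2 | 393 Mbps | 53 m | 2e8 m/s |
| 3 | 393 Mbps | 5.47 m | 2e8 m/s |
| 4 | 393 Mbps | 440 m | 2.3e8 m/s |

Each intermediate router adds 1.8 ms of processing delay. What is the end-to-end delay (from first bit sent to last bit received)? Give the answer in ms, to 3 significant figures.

L = 64 × 8 = 512 bits.
Transmission delay per hop = L/R = 512/393000000 = 0.0013028 ms; 4 hops → 0.0052112 ms.
Propagation delays (d/s per hop): 0.00565217, 0.000265, 2.735e-05, 0.00191304 ms; sum = 0.00785757 ms.
Processing at 3 router(s): 3 × 1.8 ms = 5.4 ms.
End-to-end = 5.41 ms.

5.41 ms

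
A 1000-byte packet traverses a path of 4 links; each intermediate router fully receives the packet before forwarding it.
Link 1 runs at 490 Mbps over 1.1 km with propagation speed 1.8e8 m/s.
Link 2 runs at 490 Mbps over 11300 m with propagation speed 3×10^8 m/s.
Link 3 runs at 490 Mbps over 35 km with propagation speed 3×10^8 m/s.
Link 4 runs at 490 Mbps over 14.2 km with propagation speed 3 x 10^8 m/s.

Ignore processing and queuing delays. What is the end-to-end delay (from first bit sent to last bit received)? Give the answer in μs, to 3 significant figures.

L = 1000 × 8 = 8000 bits.
Transmission delay per hop = L/R = 8000/490000000 = 16.3265 μs; 4 hops → 65.3061 μs.
Propagation delays (d/s per hop): 6.11111, 37.6667, 116.667, 47.3333 μs; sum = 207.778 μs.
End-to-end = 273 μs.

273 μs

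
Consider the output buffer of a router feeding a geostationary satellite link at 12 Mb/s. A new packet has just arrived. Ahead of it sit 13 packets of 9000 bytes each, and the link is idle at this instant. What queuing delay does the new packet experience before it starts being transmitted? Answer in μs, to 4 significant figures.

Each queued packet: L/R = 72000/12000000 = 6000 μs.
13 queued → 78000 μs.
Queuing delay = 78000 μs.

78000 μs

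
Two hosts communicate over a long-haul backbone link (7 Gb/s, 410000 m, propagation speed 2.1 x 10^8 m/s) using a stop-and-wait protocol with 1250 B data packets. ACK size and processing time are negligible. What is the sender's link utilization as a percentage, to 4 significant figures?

t_tx = L/R = 10000/7000000000 = 1.42857e-06 s.
t_prop = 410000/210000000 = 0.00195238 s; RTT = 0.00390476 s.
Cycle = t_tx + RTT = 0.00390619 s.
Utilization = t_tx / cycle = 1.42857e-06/0.00390619 = 0.03657 %.

0.03657 %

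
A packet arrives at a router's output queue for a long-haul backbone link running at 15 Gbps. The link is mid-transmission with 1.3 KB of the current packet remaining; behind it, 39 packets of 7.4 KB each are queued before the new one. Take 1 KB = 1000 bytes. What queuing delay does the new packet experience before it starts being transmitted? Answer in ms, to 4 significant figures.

0.1546 ms

Each queued packet: L/R = 59200/15000000000 = 0.00394667 ms.
39 queued → 0.15392 ms.
Plus remaining 10400 bits of current packet: 0.000693333 ms.
Queuing delay = 0.1546 ms.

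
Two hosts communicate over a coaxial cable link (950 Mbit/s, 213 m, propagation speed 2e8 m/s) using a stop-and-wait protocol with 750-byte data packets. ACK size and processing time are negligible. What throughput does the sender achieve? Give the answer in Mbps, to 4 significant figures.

t_tx = L/R = 6000/950000000 = 6.31579e-06 s.
t_prop = 213/200000000 = 1.065e-06 s; RTT = 2.13e-06 s.
Cycle = t_tx + RTT = 8.44579e-06 s.
Throughput = L / cycle = 6000 / 8.44579e-06 = 710.4 Mbps.

710.4 Mbps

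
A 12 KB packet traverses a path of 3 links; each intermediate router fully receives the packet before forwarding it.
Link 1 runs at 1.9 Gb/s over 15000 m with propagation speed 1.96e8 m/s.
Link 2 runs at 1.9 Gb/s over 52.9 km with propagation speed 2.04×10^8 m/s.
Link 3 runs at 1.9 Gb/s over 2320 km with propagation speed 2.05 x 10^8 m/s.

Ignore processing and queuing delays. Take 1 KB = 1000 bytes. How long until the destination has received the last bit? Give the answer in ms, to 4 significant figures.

11.80 ms

L = 96000 bits.
Transmission delay per hop = L/R = 96000/1900000000 = 0.0505263 ms; 3 hops → 0.151579 ms.
Propagation delays (d/s per hop): 0.0765306, 0.259314, 11.3171 ms; sum = 11.6529 ms.
End-to-end = 11.80 ms.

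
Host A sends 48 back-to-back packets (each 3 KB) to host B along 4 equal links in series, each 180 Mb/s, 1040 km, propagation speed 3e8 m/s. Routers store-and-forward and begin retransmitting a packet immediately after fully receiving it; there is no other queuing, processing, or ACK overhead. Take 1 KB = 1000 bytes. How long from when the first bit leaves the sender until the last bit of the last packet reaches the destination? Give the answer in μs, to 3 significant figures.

Per-hop transmission t_tx = L/R = 24000/180000000 = 133.333 μs.
Per-hop propagation t_prop = 1040000/300000000 = 3466.67 μs.
Pipeline fill: first packet needs 4·t_tx to clear all hops; remaining 47 packets each add one t_tx.
Total = (4+48-1)·t_tx + 4·t_prop = 51·133.333 + 4·3466.67 = 20700 μs.

20700 μs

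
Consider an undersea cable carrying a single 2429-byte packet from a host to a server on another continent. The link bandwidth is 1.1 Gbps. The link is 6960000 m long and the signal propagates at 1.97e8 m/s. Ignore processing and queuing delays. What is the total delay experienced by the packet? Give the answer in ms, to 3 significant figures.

L = 2429 × 8 = 19432 bits.
Transmission delay = L/R = 19432 / 1100000000 = 0.0176655 ms.
Propagation delay = d/s = 6960000 m / 197000000 m/s = 35.3299 ms.
Total = 35.3 ms.

35.3 ms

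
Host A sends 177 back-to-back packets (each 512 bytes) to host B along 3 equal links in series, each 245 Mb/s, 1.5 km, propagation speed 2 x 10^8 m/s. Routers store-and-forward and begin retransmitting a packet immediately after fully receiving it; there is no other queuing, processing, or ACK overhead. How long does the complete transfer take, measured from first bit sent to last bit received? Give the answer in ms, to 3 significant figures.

3.02 ms

Per-hop transmission t_tx = L/R = 4096/245000000 = 0.0167184 ms.
Per-hop propagation t_prop = 1500/200000000 = 0.0075 ms.
Pipeline fill: first packet needs 3·t_tx to clear all hops; remaining 176 packets each add one t_tx.
Total = (3+177-1)·t_tx + 3·t_prop = 179·0.0167184 + 3·0.0075 = 3.02 ms.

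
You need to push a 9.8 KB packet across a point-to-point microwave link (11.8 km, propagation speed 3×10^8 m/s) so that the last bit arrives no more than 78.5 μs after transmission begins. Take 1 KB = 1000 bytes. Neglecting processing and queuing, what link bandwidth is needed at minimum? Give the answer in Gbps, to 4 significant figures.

2.002 Gbps

L = 78400 bits.
Propagation delay = 11800 / 300000000 = 39.3333 μs.
Transmission budget = 78.5 − 39.3333 = 39.1667 μs.
R ≥ L / t_tx = 78400 bits / 3.91667e-05 s = 2.002 Gbps.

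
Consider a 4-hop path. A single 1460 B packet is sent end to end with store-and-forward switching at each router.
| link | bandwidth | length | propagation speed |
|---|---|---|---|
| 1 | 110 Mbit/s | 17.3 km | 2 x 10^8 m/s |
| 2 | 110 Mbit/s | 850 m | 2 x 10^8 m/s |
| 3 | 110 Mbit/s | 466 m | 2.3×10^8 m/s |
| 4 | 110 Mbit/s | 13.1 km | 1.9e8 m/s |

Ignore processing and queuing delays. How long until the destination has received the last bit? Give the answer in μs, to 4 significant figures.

586.5 μs

L = 1460 × 8 = 11680 bits.
Transmission delay per hop = L/R = 11680/110000000 = 106.182 μs; 4 hops → 424.727 μs.
Propagation delays (d/s per hop): 86.5, 4.25, 2.02609, 68.9474 μs; sum = 161.723 μs.
End-to-end = 586.5 μs.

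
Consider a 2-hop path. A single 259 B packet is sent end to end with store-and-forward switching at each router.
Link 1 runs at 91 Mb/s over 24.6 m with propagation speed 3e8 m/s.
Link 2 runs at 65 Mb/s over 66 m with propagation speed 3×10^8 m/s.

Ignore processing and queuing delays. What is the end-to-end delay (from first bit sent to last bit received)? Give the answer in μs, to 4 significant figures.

L = 259 × 8 = 2072 bits.
Transmission delays (L/R per hop): 22.7692, 31.8769 μs; sum = 54.6462 μs.
Propagation delays (d/s per hop): 0.082, 0.22 μs; sum = 0.302 μs.
End-to-end = 54.95 μs.

54.95 μs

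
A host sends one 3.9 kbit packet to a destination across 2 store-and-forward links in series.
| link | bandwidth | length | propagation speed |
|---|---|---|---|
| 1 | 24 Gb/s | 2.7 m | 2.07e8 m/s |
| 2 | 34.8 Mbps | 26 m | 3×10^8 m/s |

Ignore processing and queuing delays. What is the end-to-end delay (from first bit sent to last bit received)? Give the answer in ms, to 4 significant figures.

L = 3900 bits.
Transmission delays (L/R per hop): 0.0001625, 0.112069 ms; sum = 0.112231 ms.
Propagation delays (d/s per hop): 1.30435e-05, 8.66667e-05 ms; sum = 9.97101e-05 ms.
End-to-end = 0.1123 ms.

0.1123 ms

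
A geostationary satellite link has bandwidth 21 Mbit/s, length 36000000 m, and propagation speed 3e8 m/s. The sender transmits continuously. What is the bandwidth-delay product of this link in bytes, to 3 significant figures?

315000 bytes

Propagation delay = 36000000 / 300000000 = 0.12 s.
BDP = R × t_prop = 21000000 × 0.12 = 2520000 bits.
In bytes: 2520000/8 = 315000 bytes.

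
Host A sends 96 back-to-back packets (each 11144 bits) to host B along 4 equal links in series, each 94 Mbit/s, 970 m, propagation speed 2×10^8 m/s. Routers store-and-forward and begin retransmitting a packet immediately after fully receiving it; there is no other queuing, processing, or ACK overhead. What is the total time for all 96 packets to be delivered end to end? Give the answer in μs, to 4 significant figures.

11760 μs

Per-hop transmission t_tx = L/R = 11144/94000000 = 118.553 μs.
Per-hop propagation t_prop = 970/200000000 = 4.85 μs.
Pipeline fill: first packet needs 4·t_tx to clear all hops; remaining 95 packets each add one t_tx.
Total = (4+96-1)·t_tx + 4·t_prop = 99·118.553 + 4·4.85 = 11760 μs.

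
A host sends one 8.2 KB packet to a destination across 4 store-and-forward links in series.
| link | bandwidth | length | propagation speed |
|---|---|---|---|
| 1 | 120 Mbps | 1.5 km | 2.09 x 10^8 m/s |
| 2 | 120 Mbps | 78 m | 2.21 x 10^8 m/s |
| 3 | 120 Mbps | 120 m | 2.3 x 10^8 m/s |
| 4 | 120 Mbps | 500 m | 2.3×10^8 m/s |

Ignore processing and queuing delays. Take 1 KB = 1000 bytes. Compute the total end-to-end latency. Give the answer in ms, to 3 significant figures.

2.20 ms

L = 65600 bits.
Transmission delay per hop = L/R = 65600/120000000 = 0.546667 ms; 4 hops → 2.18667 ms.
Propagation delays (d/s per hop): 0.00717703, 0.000352941, 0.000521739, 0.00217391 ms; sum = 0.0102256 ms.
End-to-end = 2.20 ms.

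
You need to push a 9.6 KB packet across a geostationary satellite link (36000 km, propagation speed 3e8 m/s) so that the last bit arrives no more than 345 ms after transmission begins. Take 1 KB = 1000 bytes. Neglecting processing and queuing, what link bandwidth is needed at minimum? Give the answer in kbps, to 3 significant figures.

341 kbps

L = 76800 bits.
Propagation delay = 36000000 / 300000000 = 120 ms.
Transmission budget = 345 − 120 = 225 ms.
R ≥ L / t_tx = 76800 bits / 0.225 s = 341 kbps.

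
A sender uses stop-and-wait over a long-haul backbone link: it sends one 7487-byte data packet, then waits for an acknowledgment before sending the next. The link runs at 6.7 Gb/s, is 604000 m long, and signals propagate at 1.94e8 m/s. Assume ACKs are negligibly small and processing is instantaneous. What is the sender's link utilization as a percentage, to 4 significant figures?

0.1434 %

t_tx = L/R = 59896/6700000000 = 8.9397e-06 s.
t_prop = 604000/194000000 = 0.0031134 s; RTT = 0.0062268 s.
Cycle = t_tx + RTT = 0.00623574 s.
Utilization = t_tx / cycle = 8.9397e-06/0.00623574 = 0.1434 %.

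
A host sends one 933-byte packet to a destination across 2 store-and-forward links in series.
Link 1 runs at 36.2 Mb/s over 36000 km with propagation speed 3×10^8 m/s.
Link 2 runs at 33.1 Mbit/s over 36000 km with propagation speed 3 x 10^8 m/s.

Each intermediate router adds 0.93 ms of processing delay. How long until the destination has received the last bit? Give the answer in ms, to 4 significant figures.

L = 933 × 8 = 7464 bits.
Transmission delays (L/R per hop): 0.206188, 0.225498 ms; sum = 0.431686 ms.
Propagation delays (d/s per hop): 120, 120 ms; sum = 240 ms.
Processing at 1 router(s): 1 × 0.93 ms = 0.93 ms.
End-to-end = 241.4 ms.

241.4 ms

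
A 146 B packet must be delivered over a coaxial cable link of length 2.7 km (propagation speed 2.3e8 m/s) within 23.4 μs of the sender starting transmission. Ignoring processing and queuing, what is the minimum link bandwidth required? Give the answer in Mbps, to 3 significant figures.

100 Mbps

L = 1168 bits.
Propagation delay = 2700 / 2.3e+08 = 11.7391 μs.
Transmission budget = 23.4 − 11.7391 = 11.6609 μs.
R ≥ L / t_tx = 1168 bits / 1.16609e-05 s = 100 Mbps.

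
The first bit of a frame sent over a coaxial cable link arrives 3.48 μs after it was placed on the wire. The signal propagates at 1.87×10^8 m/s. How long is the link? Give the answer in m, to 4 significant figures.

d = s × t_prop = 187000000 × 3.48e-06 = 650.8 m.

650.8 m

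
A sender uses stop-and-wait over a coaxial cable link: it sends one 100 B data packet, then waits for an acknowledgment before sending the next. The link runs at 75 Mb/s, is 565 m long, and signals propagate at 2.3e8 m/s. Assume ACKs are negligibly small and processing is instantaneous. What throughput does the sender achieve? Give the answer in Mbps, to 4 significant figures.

51.35 Mbps

t_tx = L/R = 800/75000000 = 1.06667e-05 s.
t_prop = 565/2.3e+08 = 2.45652e-06 s; RTT = 4.91304e-06 s.
Cycle = t_tx + RTT = 1.55797e-05 s.
Throughput = L / cycle = 800 / 1.55797e-05 = 51.35 Mbps.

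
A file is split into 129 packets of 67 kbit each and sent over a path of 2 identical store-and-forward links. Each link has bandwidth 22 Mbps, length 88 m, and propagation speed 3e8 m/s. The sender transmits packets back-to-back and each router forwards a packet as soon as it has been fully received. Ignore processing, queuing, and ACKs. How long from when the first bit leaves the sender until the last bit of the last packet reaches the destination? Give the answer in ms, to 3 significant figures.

Per-hop transmission t_tx = L/R = 67000/22000000 = 3.04545 ms.
Per-hop propagation t_prop = 88/300000000 = 0.000293333 ms.
Pipeline fill: first packet needs 2·t_tx to clear all hops; remaining 128 packets each add one t_tx.
Total = (2+129-1)·t_tx + 2·t_prop = 130·3.04545 + 2·0.000293333 = 396 ms.

396 ms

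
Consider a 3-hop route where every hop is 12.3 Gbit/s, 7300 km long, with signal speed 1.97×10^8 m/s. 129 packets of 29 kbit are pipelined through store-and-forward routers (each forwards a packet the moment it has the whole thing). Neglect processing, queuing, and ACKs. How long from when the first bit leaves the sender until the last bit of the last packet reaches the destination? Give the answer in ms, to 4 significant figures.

111.5 ms

Per-hop transmission t_tx = L/R = 29000/12300000000 = 0.00235772 ms.
Per-hop propagation t_prop = 7300000/197000000 = 37.0558 ms.
Pipeline fill: first packet needs 3·t_tx to clear all hops; remaining 128 packets each add one t_tx.
Total = (3+129-1)·t_tx + 3·t_prop = 131·0.00235772 + 3·37.0558 = 111.5 ms.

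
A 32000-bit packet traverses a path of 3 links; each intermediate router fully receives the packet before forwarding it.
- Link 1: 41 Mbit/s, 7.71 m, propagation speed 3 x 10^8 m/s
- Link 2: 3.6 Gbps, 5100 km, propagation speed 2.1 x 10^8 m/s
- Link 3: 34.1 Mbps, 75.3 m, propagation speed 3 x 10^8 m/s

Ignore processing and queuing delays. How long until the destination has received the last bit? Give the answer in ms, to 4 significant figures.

Transmission delays (L/R per hop): 0.780488, 0.00888889, 0.938416 ms; sum = 1.72779 ms.
Propagation delays (d/s per hop): 2.57e-05, 24.2857, 0.000251 ms; sum = 24.286 ms.
End-to-end = 26.01 ms.

26.01 ms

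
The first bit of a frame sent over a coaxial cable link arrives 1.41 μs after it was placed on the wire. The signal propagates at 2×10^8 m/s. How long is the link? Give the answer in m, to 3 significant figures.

d = s × t_prop = 200000000 × 1.41e-06 = 282 m.

282 m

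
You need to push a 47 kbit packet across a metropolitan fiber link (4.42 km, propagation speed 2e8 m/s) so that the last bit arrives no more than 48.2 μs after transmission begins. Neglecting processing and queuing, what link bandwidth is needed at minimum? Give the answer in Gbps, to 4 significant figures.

1.801 Gbps

Propagation delay = 4420 / 200000000 = 22.1 μs.
Transmission budget = 48.2 − 22.1 = 26.1 μs.
R ≥ L / t_tx = 47000 bits / 2.61e-05 s = 1.801 Gbps.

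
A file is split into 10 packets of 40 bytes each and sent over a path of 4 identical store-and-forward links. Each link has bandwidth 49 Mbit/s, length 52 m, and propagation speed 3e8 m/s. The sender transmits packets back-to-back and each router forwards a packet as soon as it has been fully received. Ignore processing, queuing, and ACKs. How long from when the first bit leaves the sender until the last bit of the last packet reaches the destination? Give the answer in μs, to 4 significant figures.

Per-hop transmission t_tx = L/R = 320/49000000 = 6.53061 μs.
Per-hop propagation t_prop = 52/300000000 = 0.173333 μs.
Pipeline fill: first packet needs 4·t_tx to clear all hops; remaining 9 packets each add one t_tx.
Total = (4+10-1)·t_tx + 4·t_prop = 13·6.53061 + 4·0.173333 = 85.59 μs.

85.59 μs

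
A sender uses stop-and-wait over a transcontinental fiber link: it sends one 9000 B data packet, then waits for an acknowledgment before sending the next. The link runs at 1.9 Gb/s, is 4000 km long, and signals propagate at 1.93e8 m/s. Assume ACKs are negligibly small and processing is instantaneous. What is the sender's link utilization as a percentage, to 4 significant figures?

0.09134 %

t_tx = L/R = 72000/1900000000 = 3.78947e-05 s.
t_prop = 4000000/193000000 = 0.0207254 s; RTT = 0.0414508 s.
Cycle = t_tx + RTT = 0.0414887 s.
Utilization = t_tx / cycle = 3.78947e-05/0.0414887 = 0.09134 %.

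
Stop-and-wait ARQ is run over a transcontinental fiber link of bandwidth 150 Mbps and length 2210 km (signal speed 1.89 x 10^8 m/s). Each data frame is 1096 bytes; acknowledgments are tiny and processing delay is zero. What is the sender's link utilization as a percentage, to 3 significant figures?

0.249 %

t_tx = L/R = 8768/150000000 = 5.84533e-05 s.
t_prop = 2210000/189000000 = 0.0116931 s; RTT = 0.0233862 s.
Cycle = t_tx + RTT = 0.0234447 s.
Utilization = t_tx / cycle = 5.84533e-05/0.0234447 = 0.249 %.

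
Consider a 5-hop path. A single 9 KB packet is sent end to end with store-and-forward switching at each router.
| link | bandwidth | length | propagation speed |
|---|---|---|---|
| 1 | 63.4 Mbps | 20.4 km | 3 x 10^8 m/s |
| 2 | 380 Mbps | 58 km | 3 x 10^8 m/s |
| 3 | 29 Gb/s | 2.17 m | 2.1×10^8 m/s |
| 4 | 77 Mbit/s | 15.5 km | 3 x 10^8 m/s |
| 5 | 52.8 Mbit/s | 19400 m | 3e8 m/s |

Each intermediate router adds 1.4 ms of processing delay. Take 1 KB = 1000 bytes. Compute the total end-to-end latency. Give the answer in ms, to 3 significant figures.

9.60 ms

L = 72000 bits.
Transmission delays (L/R per hop): 1.13565, 0.189474, 0.00248276, 0.935065, 1.36364 ms; sum = 3.6263 ms.
Propagation delays (d/s per hop): 0.068, 0.193333, 1.03333e-05, 0.0516667, 0.0646667 ms; sum = 0.377677 ms.
Processing at 4 router(s): 4 × 1.4 ms = 5.6 ms.
End-to-end = 9.60 ms.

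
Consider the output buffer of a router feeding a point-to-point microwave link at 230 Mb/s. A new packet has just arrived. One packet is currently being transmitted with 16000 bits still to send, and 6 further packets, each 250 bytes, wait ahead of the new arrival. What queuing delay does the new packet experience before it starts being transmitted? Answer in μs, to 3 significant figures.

122 μs

Each queued packet: L/R = 2000/230000000 = 8.69565 μs.
6 queued → 52.1739 μs.
Plus remaining 16000 bits of current packet: 69.5652 μs.
Queuing delay = 122 μs.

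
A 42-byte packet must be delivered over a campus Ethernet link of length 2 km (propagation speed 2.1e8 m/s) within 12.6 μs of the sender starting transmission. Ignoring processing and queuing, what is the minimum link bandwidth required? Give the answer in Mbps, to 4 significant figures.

L = 336 bits.
Propagation delay = 2000 / 210000000 = 9.52381 μs.
Transmission budget = 12.6 − 9.52381 = 3.07619 μs.
R ≥ L / t_tx = 336 bits / 3.07619e-06 s = 109.2 Mbps.

109.2 Mbps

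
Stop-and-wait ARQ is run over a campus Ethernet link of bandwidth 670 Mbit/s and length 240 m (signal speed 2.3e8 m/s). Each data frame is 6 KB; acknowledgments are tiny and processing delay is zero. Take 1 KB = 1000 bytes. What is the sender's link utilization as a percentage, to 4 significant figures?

t_tx = L/R = 48000/670000000 = 7.16418e-05 s.
t_prop = 240/2.3e+08 = 1.04348e-06 s; RTT = 2.08696e-06 s.
Cycle = t_tx + RTT = 7.37287e-05 s.
Utilization = t_tx / cycle = 7.16418e-05/7.37287e-05 = 97.17 %.

97.17 %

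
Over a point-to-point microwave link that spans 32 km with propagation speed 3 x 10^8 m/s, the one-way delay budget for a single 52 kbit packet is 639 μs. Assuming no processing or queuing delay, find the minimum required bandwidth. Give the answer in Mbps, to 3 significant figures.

Propagation delay = 32000 / 300000000 = 106.667 μs.
Transmission budget = 639 − 106.667 = 532.333 μs.
R ≥ L / t_tx = 52000 bits / 0.000532333 s = 97.7 Mbps.

97.7 Mbps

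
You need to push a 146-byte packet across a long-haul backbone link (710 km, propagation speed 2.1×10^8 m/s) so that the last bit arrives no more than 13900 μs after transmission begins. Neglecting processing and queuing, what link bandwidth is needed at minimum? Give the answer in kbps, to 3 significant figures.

L = 1168 bits.
Propagation delay = 710000 / 210000000 = 3380.95 μs.
Transmission budget = 13900 − 3380.95 = 10519 μs.
R ≥ L / t_tx = 1168 bits / 0.010519 s = 111 kbps.

111 kbps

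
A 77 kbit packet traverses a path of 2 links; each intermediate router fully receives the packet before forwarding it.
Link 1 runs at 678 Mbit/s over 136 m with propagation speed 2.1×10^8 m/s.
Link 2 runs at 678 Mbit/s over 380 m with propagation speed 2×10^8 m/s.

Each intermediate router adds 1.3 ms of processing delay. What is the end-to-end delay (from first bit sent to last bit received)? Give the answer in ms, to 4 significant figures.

1.530 ms

L = 77000 bits.
Transmission delay per hop = L/R = 77000/678000000 = 0.113569 ms; 2 hops → 0.227139 ms.
Propagation delays (d/s per hop): 0.000647619, 0.0019 ms; sum = 0.00254762 ms.
Processing at 1 router(s): 1 × 1.3 ms = 1.3 ms.
End-to-end = 1.530 ms.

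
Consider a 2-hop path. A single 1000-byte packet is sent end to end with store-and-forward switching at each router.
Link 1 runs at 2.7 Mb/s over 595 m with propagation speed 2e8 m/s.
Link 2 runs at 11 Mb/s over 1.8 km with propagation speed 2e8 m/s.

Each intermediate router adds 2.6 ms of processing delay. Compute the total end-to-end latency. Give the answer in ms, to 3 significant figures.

6.30 ms

L = 1000 × 8 = 8000 bits.
Transmission delays (L/R per hop): 2.96296, 0.727273 ms; sum = 3.69024 ms.
Propagation delays (d/s per hop): 0.002975, 0.009 ms; sum = 0.011975 ms.
Processing at 1 router(s): 1 × 2.6 ms = 2.6 ms.
End-to-end = 6.30 ms.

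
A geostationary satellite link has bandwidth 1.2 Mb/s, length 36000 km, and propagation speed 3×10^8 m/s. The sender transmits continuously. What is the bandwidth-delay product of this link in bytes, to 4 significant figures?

18000 bytes

Propagation delay = 36000000 / 300000000 = 0.12 s.
BDP = R × t_prop = 1200000 × 0.12 = 144000 bits.
In bytes: 144000/8 = 18000 bytes.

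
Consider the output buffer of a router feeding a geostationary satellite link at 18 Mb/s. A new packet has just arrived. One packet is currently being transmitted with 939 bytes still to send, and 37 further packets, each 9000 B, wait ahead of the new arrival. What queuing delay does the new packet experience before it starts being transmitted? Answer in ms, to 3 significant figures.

Each queued packet: L/R = 72000/18000000 = 4 ms.
37 queued → 148 ms.
Plus remaining 7512 bits of current packet: 0.417333 ms.
Queuing delay = 148 ms.

148 ms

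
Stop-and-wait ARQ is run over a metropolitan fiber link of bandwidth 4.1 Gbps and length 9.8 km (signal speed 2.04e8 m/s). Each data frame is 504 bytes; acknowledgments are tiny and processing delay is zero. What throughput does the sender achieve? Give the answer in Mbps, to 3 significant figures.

41.5 Mbps

t_tx = L/R = 4032/4.1e+09 = 9.83415e-07 s.
t_prop = 9800/204000000 = 4.80392e-05 s; RTT = 9.60784e-05 s.
Cycle = t_tx + RTT = 9.70618e-05 s.
Throughput = L / cycle = 4032 / 9.70618e-05 = 41.5 Mbps.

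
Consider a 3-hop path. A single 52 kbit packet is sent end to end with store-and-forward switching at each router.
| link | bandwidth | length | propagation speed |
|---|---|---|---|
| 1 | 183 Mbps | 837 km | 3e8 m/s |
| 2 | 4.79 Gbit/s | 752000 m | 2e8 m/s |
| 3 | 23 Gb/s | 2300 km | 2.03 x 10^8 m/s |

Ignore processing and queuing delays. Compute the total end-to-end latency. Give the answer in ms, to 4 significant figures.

L = 52000 bits.
Transmission delays (L/R per hop): 0.284153, 0.0108559, 0.00226087 ms; sum = 0.29727 ms.
Propagation delays (d/s per hop): 2.79, 3.76, 11.33 ms; sum = 17.88 ms.
End-to-end = 18.18 ms.

18.18 ms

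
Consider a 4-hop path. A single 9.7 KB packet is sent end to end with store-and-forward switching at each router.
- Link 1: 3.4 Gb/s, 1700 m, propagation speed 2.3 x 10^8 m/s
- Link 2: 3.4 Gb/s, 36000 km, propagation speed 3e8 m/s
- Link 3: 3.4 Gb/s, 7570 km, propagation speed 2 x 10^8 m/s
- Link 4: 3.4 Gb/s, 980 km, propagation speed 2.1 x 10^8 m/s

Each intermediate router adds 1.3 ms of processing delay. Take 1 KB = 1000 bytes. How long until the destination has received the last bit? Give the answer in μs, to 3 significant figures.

167000 μs

L = 77600 bits.
Transmission delay per hop = L/R = 77600/3400000000 = 22.8235 μs; 4 hops → 91.2941 μs.
Propagation delays (d/s per hop): 7.3913, 120000, 37850, 4666.67 μs; sum = 162524 μs.
Processing at 3 router(s): 3 × 1.3 ms = 3900 μs.
End-to-end = 167000 μs.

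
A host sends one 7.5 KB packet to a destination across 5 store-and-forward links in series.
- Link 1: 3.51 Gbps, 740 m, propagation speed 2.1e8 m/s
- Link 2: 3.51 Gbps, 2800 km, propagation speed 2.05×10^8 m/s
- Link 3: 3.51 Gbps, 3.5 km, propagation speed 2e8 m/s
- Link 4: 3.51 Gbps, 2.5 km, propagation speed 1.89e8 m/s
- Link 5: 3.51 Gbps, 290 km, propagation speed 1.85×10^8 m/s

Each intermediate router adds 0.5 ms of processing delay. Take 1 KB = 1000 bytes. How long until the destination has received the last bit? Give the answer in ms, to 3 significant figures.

L = 60000 bits.
Transmission delay per hop = L/R = 60000/3510000000 = 0.017094 ms; 5 hops → 0.0854701 ms.
Propagation delays (d/s per hop): 0.00352381, 13.6585, 0.0175, 0.0132275, 1.56757 ms; sum = 15.2604 ms.
Processing at 4 router(s): 4 × 0.5 ms = 2 ms.
End-to-end = 17.3 ms.

17.3 ms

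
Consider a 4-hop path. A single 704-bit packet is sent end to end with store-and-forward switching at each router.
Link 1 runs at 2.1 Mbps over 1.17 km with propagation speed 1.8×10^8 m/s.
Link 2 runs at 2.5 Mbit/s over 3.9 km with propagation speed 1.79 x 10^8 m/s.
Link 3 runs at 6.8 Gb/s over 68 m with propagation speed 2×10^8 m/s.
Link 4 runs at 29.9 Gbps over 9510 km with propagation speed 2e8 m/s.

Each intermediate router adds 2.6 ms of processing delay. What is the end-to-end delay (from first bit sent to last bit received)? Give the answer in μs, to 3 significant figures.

56000 μs

Transmission delays (L/R per hop): 335.238, 281.6, 0.103529, 0.0235452 μs; sum = 616.965 μs.
Propagation delays (d/s per hop): 6.5, 21.7877, 0.34, 47550 μs; sum = 47578.6 μs.
Processing at 3 router(s): 3 × 2.6 ms = 7800 μs.
End-to-end = 56000 μs.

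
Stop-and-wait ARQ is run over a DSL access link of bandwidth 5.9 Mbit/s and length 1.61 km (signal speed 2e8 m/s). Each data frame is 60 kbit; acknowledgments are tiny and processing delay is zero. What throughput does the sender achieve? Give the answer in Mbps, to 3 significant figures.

t_tx = L/R = 60000/5900000 = 0.0101695 s.
t_prop = 1610/200000000 = 8.05e-06 s; RTT = 1.61e-05 s.
Cycle = t_tx + RTT = 0.0101856 s.
Throughput = L / cycle = 60000 / 0.0101856 = 5.89 Mbps.

5.89 Mbps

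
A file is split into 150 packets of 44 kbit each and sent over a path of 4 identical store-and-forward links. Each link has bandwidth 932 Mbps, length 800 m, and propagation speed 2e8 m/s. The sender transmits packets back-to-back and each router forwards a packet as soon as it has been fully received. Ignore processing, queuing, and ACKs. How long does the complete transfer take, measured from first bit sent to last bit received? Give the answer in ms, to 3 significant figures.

7.24 ms

Per-hop transmission t_tx = L/R = 44000/932000000 = 0.0472103 ms.
Per-hop propagation t_prop = 800/200000000 = 0.004 ms.
Pipeline fill: first packet needs 4·t_tx to clear all hops; remaining 149 packets each add one t_tx.
Total = (4+150-1)·t_tx + 4·t_prop = 153·0.0472103 + 4·0.004 = 7.24 ms.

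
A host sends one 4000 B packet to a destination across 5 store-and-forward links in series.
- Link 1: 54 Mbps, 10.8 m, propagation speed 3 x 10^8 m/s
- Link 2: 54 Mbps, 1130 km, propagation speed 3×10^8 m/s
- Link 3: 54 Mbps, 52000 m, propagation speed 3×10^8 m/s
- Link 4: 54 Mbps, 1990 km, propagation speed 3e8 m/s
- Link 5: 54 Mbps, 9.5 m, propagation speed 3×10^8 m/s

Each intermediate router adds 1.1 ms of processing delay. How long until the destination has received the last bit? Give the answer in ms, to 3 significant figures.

L = 4000 × 8 = 32000 bits.
Transmission delay per hop = L/R = 32000/54000000 = 0.592593 ms; 5 hops → 2.96296 ms.
Propagation delays (d/s per hop): 3.6e-05, 3.76667, 0.173333, 6.63333, 3.16667e-05 ms; sum = 10.5734 ms.
Processing at 4 router(s): 4 × 1.1 ms = 4.4 ms.
End-to-end = 17.9 ms.

17.9 ms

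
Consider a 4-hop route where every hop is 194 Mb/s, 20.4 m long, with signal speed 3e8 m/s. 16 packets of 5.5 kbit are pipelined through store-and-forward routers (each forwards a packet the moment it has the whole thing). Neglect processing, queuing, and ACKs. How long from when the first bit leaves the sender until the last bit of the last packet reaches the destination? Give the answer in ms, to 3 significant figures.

0.539 ms

Per-hop transmission t_tx = L/R = 5500/194000000 = 0.0283505 ms.
Per-hop propagation t_prop = 20.4/300000000 = 6.8e-05 ms.
Pipeline fill: first packet needs 4·t_tx to clear all hops; remaining 15 packets each add one t_tx.
Total = (4+16-1)·t_tx + 4·t_prop = 19·0.0283505 + 4·6.8e-05 = 0.539 ms.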